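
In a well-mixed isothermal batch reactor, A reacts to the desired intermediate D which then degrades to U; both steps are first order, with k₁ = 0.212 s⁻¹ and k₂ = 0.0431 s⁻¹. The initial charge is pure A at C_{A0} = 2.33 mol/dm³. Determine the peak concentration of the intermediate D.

Evaluating C_D at t_opt = ln(k₂/k₁)/(k₂−k₁) gives C_{D,max}/C_{A0} = (k₁/k₂)^[k₂/(k₂−k₁)].
= (0.212/0.0431)^(0.0431/(0.0431−0.212)) = (4.919)^(-0.2552) = 0.6660.
C_{D,max} = 0.6660×2.33 = 1.55 mol/dm³.

1.55 mol/dm³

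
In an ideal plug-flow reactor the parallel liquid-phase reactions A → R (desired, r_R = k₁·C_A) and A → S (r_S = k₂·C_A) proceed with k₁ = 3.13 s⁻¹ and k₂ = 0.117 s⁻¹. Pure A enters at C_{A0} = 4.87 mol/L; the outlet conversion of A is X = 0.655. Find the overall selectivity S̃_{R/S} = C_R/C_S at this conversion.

C_A = C_{A0}(1−X) = 1.680 mol/L.
Both paths are first order in A, so the instantaneous fraction to R is constant: dC_R/d(−C_A) = k₁/(k₁+k₂) = 0.9640.
C_R = 0.9640·(C_{A0}−C_A) = 0.9640×3.190 = 3.07 mol/L.
C_S = (C_{A0}−C_A)−C_R = 0.1149 mol/L; S̃_{R/S} = 3.075/0.1149 = 26.8.

26.8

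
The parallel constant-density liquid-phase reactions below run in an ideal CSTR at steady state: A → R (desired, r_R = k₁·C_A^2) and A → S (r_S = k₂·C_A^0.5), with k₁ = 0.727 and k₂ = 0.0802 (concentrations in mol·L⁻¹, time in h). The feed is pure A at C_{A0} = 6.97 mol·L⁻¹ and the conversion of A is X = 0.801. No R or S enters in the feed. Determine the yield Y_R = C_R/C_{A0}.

Exit C_A = C_{A0}(1−X) = 6.97×0.199 = 1.387 mol·L⁻¹.
In a CSTR the entire volume is at exit conditions, so r_R = 0.727×1.387^2 = 1.399 and r_S = 0.0802×1.387^0.5 = 0.09445.
Fraction of consumed A going to R: r_R/(r_R+r_S) = 0.9367.
C_R = 0.9367·C_{A0}·X = 0.9367×6.97×0.801 = 5.23 mol·L⁻¹; Y_R = C_R/C_{A0} = 0.750.

0.750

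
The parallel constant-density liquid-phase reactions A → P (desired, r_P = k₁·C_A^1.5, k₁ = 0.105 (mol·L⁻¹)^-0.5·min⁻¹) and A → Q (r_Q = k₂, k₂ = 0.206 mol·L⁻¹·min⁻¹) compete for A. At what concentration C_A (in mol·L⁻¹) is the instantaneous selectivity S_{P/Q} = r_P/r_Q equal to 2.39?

2.80 mol·L⁻¹

S_{P/Q} = (k₁/k₂)·C_A^1.5 ⇒ C_A = (S·k₂/k₁)^(1/1.5).
= (2.39×0.206/0.105)^(0.6667) = (4.689)^(0.6667) = 2.80 mol·L⁻¹.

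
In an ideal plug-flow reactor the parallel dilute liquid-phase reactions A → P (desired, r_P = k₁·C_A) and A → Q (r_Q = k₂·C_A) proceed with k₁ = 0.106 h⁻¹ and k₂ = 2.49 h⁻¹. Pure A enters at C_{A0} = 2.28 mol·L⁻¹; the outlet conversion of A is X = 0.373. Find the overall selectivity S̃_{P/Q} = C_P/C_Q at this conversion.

0.0426

C_A = C_{A0}(1−X) = 1.430 mol·L⁻¹.
Both paths are first order in A, so the instantaneous fraction to P is constant: dC_P/d(−C_A) = k₁/(k₁+k₂) = 0.04083.
C_P = 0.04083·(C_{A0}−C_A) = 0.04083×0.8504 = 0.0347 mol·L⁻¹.
C_Q = (C_{A0}−C_A)−C_P = 0.8157 mol·L⁻¹; S̃_{P/Q} = 0.03473/0.8157 = 0.0426.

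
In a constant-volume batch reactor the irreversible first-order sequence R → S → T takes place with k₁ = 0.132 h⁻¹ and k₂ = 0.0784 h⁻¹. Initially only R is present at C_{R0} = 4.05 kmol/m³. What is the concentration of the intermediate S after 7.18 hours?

1.81 kmol/m³

For first-order series with pure R initially, C_S(t) = k₁C_{R0}/(k₂−k₁)·(e^(−k₁t) − e^(−k₂t)).
e^(−k₁t) = e^(−0.132×7.18) = e^(−0.9478) = 0.3876; e^(−k₂t) = e^(−0.5629) = 0.5695.
C_S = 0.132×4.05/(0.0784−0.132) × (0.3876−0.5695) = (-9.974)×(-0.1819) = 1.815 kmol/m³.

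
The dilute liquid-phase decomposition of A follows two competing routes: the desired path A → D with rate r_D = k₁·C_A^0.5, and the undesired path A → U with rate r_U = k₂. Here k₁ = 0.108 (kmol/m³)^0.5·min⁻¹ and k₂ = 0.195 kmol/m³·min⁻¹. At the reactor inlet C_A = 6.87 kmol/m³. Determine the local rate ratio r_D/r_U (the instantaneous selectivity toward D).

S_{D/U} = r_D/r_U = (k₁·C_A^0.5)/(k₂) = (k₁/k₂)·C_A^0.5.
= (0.108×6.870^0.5) / (0.195) = 0.2831/0.1950 = 1.45.
Since the desired path is higher order in A, keeping C_A high (PFR or concentrated feed) favours D.

1.45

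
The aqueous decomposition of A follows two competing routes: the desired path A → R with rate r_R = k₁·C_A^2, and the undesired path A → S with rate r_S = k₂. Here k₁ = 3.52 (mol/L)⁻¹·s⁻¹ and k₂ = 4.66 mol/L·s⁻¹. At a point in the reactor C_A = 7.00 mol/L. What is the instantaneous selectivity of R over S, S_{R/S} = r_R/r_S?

37.0

S_{R/S} = r_R/r_S = (k₁·C_A^2)/(k₂) = (k₁/k₂)·C_A^2.
= (3.52×7.000^2) / (4.66) = 172.5/4.660 = 37.0.
Since the desired path is higher order in A, keeping C_A high (PFR or concentrated feed) favours R.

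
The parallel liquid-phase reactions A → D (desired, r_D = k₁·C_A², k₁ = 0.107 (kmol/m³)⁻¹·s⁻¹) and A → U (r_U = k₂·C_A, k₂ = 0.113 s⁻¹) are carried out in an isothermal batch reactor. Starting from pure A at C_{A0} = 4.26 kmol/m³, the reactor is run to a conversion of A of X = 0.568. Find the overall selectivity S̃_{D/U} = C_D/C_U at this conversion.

2.77

C_A = C_{A0}(1−X) = 1.840 kmol/m³.
Along a PFR/batch, dC_U/dC_A = −r_U/(r_D+r_U) = −k₂/(k₂+k₁·C_A).
Integrating from C_{A0} to C_A: C_U = (0.113/0.107)·ln[(0.113+0.107·4.26)/(0.113+0.107·1.84)] = 1.056·ln(0.5688/0.3099) = 0.6413 kmol/m³.
Then C_D = (C_{A0}−C_A) − C_U = 2.420 − 0.6413 = 1.778 kmol/m³.
S̃_{D/U} = C_D/C_U = 1.778/0.6413 = 2.77.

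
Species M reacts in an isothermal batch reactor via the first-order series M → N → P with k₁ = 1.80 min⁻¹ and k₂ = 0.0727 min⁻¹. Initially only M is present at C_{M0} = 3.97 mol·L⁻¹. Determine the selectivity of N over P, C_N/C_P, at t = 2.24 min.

7.52

Solving the coupled first-order balances gives C_N(t) = [k₁/(k₂−k₁)]·C_{M0}·(e^(−k₁t) − e^(−k₂t)).
e^(−k₁t) = e^(−1.80×2.24) = e^(−4.032) = 0.01774; e^(−k₂t) = e^(−0.1628) = 0.8497.
C_N = 1.80×3.97/(0.0727−1.80) × (0.01774−0.8497) = (-4.137)×(-0.8320) = 3.442 mol·L⁻¹.
C_M = C_{M0}e^(−k₁t) = 0.07042 mol·L⁻¹, so C_P = C_{M0}−C_M−C_N = 0.4576 mol·L⁻¹; C_N/C_P = 7.52.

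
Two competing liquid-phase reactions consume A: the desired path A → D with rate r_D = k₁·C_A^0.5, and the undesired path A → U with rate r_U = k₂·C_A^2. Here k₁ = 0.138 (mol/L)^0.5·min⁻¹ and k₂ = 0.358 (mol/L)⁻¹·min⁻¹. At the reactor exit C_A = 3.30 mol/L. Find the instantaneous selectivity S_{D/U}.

0.0643

S_{D/U} = r_D/r_U = (k₁·C_A^0.5)/(k₂·C_A^2) = (k₁/k₂)·C_A^-1.5.
= (0.138×3.300^0.5) / (0.358×3.300^2) = 0.2507/3.899 = 0.0643.
The undesired path is higher order in A, so low C_A (CSTR or dilute feed) favours D.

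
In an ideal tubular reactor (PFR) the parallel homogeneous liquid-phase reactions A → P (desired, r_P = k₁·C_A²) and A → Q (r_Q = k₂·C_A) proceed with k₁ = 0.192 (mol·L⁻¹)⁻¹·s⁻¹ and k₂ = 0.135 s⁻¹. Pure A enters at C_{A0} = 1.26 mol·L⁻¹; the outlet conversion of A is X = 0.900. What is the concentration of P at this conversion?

C_A = C_{A0}(1−X) = 0.1260 mol·L⁻¹.
Along a PFR/batch, dC_Q/dC_A = −r_Q/(r_P+r_Q) = −k₂/(k₂+k₁·C_A).
Integrating from C_{A0} to C_A: C_Q = (0.135/0.192)·ln[(0.135+0.192·1.26)/(0.135+0.192·0.126)] = 0.7031·ln(0.3769/0.1592) = 0.6060 mol·L⁻¹.
Then C_P = (C_{A0}−C_A) − C_Q = 1.134 − 0.6060 = 0.5280 mol·L⁻¹.

0.528 mol·L⁻¹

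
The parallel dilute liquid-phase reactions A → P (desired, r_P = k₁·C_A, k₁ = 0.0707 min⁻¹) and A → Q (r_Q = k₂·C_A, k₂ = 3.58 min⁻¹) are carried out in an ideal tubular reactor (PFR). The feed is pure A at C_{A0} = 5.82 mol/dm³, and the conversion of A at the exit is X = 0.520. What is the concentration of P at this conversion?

0.0586 mol/dm³

C_A = C_{A0}(1−X) = 2.794 mol/dm³.
Both paths are first order in A, so the instantaneous fraction to P is constant: dC_P/d(−C_A) = k₁/(k₁+k₂) = 0.01937.
C_P = 0.01937·(C_{A0}−C_A) = 0.01937×3.026 = 0.0586 mol/dm³.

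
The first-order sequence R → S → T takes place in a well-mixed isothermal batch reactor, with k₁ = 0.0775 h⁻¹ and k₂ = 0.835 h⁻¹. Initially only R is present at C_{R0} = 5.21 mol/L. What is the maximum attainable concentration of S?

At the optimum, C_{S,max}/C_{R0} = (k₁/k₂)^[k₂/(k₂−k₁)].
= (0.0775/0.835)^(0.835/(0.835−0.0775)) = (0.09281)^(1.102) = 0.07278.
C_{S,max} = 0.07278×5.21 = 0.379 mol/L.

0.379 mol/L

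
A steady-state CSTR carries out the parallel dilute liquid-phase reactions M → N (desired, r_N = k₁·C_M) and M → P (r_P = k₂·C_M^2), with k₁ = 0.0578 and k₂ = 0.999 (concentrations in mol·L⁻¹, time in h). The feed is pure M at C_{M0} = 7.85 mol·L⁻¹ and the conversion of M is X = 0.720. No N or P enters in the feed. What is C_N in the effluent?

Exit C_M = C_{M0}(1−X) = 7.85×0.280 = 2.198 mol·L⁻¹.
A CSTR operates uniformly at the exit composition, giving r_N = 0.1270 and r_P = 4.826 (each k·C_M^n at C_M = 2.198).
Fraction of consumed M going to N: r_N/(r_N+r_P) = 0.02565.
C_N = 0.02565·C_{M0}·X = 0.02565×7.85×0.720 = 0.145 mol·L⁻¹.

0.145 mol·L⁻¹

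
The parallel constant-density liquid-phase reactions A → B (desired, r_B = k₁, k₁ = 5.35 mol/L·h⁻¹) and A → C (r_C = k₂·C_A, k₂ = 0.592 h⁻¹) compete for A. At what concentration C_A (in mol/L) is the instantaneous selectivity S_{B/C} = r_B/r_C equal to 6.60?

S_{B/C} = (k₁/k₂)·C_A⁻¹ ⇒ C_A = (S·k₂/k₁)^(-1).
= (6.60×0.592/5.35)^(-1) = (0.7303)^(-1) = 1.37 mol/L.

1.37 mol/L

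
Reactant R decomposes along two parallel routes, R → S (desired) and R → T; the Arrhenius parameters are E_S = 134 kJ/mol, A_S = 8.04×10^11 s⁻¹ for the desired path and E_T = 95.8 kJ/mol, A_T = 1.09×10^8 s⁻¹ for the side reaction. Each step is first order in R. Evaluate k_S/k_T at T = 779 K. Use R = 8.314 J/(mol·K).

Since both paths have the same order in R, the concentration cancels and S_{S/T} = k_S/k_T = (A_S/A_T)·exp[(E_T−E_S)/(RT)].
(E_T−E_S)/(RT) = (95.8−134)×10³/(8.314×779) = -38200/6477 = -5.898.
k_S/k_T = (8.04×10^11/1.09×10^8)·exp(-5.898) = 7376 × 0.002745 = 20.2.
Since E_S > E_T, raising the temperature improves selectivity toward S.

20.2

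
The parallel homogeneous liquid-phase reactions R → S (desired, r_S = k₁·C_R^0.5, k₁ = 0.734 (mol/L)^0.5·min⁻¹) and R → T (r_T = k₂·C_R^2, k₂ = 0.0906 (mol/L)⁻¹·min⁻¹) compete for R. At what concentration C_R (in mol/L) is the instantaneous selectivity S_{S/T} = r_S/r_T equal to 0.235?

10.6 mol/L

S_{S/T} = (k₁/k₂)·C_R^-1.5 ⇒ C_R = (S·k₂/k₁)^(1/(-1.5)).
= (0.235×0.0906/0.734)^(-0.6667) = (0.02901)^(-0.6667) = 10.6 mol/L.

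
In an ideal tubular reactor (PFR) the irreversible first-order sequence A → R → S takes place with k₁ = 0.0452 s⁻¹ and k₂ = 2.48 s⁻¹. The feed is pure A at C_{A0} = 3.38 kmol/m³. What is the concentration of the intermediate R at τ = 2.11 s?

The intermediate concentration in a first-order A→B→C sequence is C_R = k₁C_{A0}(e^(−k₁τ) − e^(−k₂τ))/(k₂−k₁).
e^(−k₁τ) = e^(−0.0452×2.11) = e^(−0.09537) = 0.9090; e^(−k₂τ) = e^(−5.233) = 0.005339.
C_R = 0.0452×3.38/(2.48−0.0452) × (0.9090−0.005339) = 0.06275×0.9037 = 0.05670 kmol/m³.

0.0567 kmol/m³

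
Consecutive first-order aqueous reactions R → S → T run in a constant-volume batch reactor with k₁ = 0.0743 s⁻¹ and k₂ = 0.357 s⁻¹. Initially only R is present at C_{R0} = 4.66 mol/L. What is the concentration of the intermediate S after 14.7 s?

0.404 mol/L

The intermediate concentration in a first-order A→B→C sequence is C_S = k₁C_{R0}(e^(−k₁t) − e^(−k₂t))/(k₂−k₁).
e^(−k₁t) = e^(−0.0743×14.7) = e^(−1.092) = 0.3355; e^(−k₂t) = e^(−5.248) = 0.005259.
C_S = 0.0743×4.66/(0.357−0.0743) × (0.3355−0.005259) = 1.225×0.3302 = 0.4044 mol/L.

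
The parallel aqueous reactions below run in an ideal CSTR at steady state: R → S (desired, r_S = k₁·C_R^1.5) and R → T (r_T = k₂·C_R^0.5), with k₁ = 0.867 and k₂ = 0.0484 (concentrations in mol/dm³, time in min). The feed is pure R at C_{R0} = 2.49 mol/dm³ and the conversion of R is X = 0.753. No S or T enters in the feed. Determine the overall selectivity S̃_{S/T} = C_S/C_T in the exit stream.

Exit C_R = C_{R0}(1−X) = 2.49×0.247 = 0.6150 mol/dm³.
A CSTR operates uniformly at the exit composition, giving r_S = 0.4182 and r_T = 0.03796 (each k·C_R^n at C_R = 0.6150).
Overall selectivity = C_S/C_T = r_Sτ/(r_Tτ) = r_S/r_T = 11.0.

11.0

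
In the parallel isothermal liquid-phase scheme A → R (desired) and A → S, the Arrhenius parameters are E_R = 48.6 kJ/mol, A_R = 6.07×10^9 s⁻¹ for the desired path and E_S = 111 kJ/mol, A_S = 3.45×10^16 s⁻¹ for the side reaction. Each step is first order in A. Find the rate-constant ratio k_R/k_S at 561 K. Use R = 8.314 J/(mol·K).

With equal orders, S_{R/S} = k_R/k_S = (A_R/A_S)·exp[(E_S−E_R)/(RT)].
(E_S−E_R)/(RT) = (111−48.6)×10³/(8.314×561) = 62400/4664 = 13.38.
k_R/k_S = (6.07×10^9/3.45×10^16)·exp(13.38) = 1.759×10^-7 × 6.460×10^5 = 0.114.

0.114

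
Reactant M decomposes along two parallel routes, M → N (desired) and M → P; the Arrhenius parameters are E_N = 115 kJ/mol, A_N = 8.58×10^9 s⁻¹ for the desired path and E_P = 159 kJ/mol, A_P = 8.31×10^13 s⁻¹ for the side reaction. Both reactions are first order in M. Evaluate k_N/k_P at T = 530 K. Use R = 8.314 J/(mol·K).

Since both paths have the same order in M, the concentration cancels and S_{N/P} = k_N/k_P = (A_N/A_P)·exp[(E_P−E_N)/(RT)].
(E_P−E_N)/(RT) = (159−115)×10³/(8.314×530) = 44000/4406 = 9.985.
k_N/k_P = (8.58×10^9/8.31×10^13)·exp(9.985) = 1.032×10^-4 × 21708 = 2.24.

2.24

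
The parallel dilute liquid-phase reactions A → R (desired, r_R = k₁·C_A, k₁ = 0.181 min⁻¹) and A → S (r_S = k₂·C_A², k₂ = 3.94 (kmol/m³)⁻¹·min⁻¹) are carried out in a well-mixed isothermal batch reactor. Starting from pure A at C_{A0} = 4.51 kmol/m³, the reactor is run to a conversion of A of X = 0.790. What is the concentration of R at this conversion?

0.0700 kmol/m³

C_A = C_{A0}(1−X) = 0.9471 kmol/m³.
Along a PFR/batch, dC_R/dC_A = −r_R/(r_R+r_S) = −k₁/(k₁+k₂·C_A).
Integrating from C_{A0} to C_A: C_R = (0.181/3.94)·ln[(0.181+3.94·4.51)/(0.181+3.94·0.947)] = 0.04594·ln(17.95/3.913) = 0.06998 kmol/m³.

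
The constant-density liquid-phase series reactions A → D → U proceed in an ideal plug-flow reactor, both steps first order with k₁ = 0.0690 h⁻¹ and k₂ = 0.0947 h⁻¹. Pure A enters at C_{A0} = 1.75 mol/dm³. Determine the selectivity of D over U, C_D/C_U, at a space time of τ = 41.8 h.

For first-order series with pure A initially, C_D(τ) = k₁C_{A0}/(k₂−k₁)·(e^(−k₁τ) − e^(−k₂τ)).
e^(−k₁τ) = e^(−0.0690×41.8) = e^(−2.884) = 0.05590; e^(−k₂τ) = e^(−3.958) = 0.01909.
C_D = 0.0690×1.75/(0.0947−0.0690) × (0.05590−0.01909) = 4.698×0.03681 = 0.1729 mol/dm³.
C_A = C_{A0}e^(−k₁τ) = 0.09782 mol/dm³, so C_U = C_{A0}−C_A−C_D = 1.479 mol/dm³; C_D/C_U = 0.117.

0.117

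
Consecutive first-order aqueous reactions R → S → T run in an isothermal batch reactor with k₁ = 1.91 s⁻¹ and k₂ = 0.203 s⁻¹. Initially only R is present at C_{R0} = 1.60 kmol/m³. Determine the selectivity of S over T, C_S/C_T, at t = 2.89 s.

1.63

The intermediate concentration in a first-order A→B→C sequence is C_S = k₁C_{R0}(e^(−k₁t) − e^(−k₂t))/(k₂−k₁).
e^(−k₁t) = e^(−1.91×2.89) = e^(−5.520) = 0.004006; e^(−k₂t) = e^(−0.5867) = 0.5562.
C_S = 1.91×1.60/(0.203−1.91) × (0.004006−0.5562) = (-1.790)×(-0.5522) = 0.9885 kmol/m³.
C_R = C_{R0}e^(−k₁t) = 0.006410 kmol/m³, so C_T = C_{R0}−C_R−C_S = 0.6051 kmol/m³; C_S/C_T = 1.63.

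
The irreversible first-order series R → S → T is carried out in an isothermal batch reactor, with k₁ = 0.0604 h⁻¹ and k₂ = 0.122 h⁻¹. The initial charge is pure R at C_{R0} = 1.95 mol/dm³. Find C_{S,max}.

For a first-order series the maximum intermediate yield is C_{S,max}/C_{R0} = (k₁/k₂)^[k₂/(k₂−k₁)].
= (0.0604/0.122)^(0.122/(0.122−0.0604)) = (0.4951)^(1.981) = 0.2485.
C_{S,max} = 0.2485×1.95 = 0.485 mol/dm³.

0.485 mol/dm³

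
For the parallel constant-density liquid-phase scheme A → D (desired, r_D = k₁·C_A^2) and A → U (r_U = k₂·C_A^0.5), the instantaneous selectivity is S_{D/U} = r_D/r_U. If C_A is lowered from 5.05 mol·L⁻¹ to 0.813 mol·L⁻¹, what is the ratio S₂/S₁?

S_{D/U} = (k₁/k₂)·C_A^1.5, so S₂/S₁ = (C_{A,2}/C_{A,1})^1.5.
= (0.813/5.05)^1.5 = (0.1610)^1.5 = 0.0646.

0.0646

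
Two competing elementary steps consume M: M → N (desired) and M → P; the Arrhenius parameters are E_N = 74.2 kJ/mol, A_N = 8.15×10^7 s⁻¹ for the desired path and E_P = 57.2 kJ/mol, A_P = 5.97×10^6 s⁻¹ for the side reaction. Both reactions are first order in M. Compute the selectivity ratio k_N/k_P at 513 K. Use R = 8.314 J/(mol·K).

0.254

k_N/k_P = (A_N/A_P)·exp[−(E_N−E_P)/(RT)] = (A_N/A_P)·exp[(E_P−E_N)/(RT)].
(E_P−E_N)/(RT) = (57.2−74.2)×10³/(8.314×513) = -17000/4265 = -3.986.
k_N/k_P = (8.15×10^7/5.97×10^6)·exp(-3.986) = 13.65 × 0.01858 = 0.254.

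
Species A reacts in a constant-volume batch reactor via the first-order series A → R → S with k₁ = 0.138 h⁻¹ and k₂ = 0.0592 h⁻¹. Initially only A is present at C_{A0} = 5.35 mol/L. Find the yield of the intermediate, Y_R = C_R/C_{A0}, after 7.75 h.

0.506

For first-order series with pure A initially, C_R(t) = k₁C_{A0}/(k₂−k₁)·(e^(−k₁t) − e^(−k₂t)).
e^(−k₁t) = e^(−0.138×7.75) = e^(−1.070) = 0.3432; e^(−k₂t) = e^(−0.4588) = 0.6320.
C_R = 0.138×5.35/(0.0592−0.138) × (0.3432−0.6320) = (-9.369)×(-0.2889) = 2.706 mol/L.
Y_R = C_R/C_{A0} = 2.706/5.35 = 0.506.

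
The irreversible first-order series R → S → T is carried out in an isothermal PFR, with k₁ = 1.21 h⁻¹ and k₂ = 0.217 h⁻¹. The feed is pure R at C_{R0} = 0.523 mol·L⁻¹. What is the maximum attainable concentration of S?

0.359 mol·L⁻¹

At the optimum, C_{S,max}/C_{R0} = (k₁/k₂)^[k₂/(k₂−k₁)].
= (1.21/0.217)^(0.217/(0.217−1.21)) = (5.576)^(-0.2185) = 0.6869.
C_{S,max} = 0.6869×0.523 = 0.359 mol·L⁻¹.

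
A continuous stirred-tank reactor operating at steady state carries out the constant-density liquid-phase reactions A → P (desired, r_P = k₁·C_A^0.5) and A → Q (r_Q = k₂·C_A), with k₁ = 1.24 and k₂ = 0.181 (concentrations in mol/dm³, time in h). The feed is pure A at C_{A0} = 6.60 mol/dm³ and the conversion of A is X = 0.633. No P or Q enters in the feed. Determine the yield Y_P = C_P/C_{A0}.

0.516

Exit C_A = C_{A0}(1−X) = 6.60×0.367 = 2.422 mol/dm³.
In a CSTR the entire volume is at exit conditions, so r_P = 1.24×2.422^0.5 = 1.930 and r_Q = 0.181×2.422 = 0.4384.
Fraction of consumed A going to P: r_P/(r_P+r_Q) = 0.8149.
C_P = 0.8149·C_{A0}·X = 0.8149×6.60×0.633 = 3.40 mol/dm³; Y_P = C_P/C_{A0} = 0.516.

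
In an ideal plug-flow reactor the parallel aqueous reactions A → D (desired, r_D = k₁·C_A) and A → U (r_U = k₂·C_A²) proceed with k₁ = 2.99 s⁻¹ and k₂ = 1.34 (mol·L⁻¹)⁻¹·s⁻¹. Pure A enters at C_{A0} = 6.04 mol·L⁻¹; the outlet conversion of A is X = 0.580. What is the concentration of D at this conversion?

C_A = C_{A0}(1−X) = 2.537 mol·L⁻¹.
Along a PFR/batch, dC_D/dC_A = −r_D/(r_D+r_U) = −k₁/(k₁+k₂·C_A).
Integrating from C_{A0} to C_A: C_D = (2.99/1.34)·ln[(2.99+1.34·6.04)/(2.99+1.34·2.54)] = 2.231·ln(11.08/6.389) = 1.229 mol·L⁻¹.

1.23 mol·L⁻¹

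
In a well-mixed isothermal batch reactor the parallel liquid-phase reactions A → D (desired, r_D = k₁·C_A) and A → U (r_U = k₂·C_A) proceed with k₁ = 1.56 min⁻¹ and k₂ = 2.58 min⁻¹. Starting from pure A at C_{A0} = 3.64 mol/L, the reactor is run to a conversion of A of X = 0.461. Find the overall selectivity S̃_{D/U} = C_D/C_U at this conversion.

0.605

C_A = C_{A0}(1−X) = 1.962 mol/L.
Both paths are first order in A, so the instantaneous fraction to D is constant: dC_D/d(−C_A) = k₁/(k₁+k₂) = 0.3768.
C_D = 0.3768·(C_{A0}−C_A) = 0.3768×1.678 = 0.632 mol/L.
C_U = (C_{A0}−C_A)−C_D = 1.046 mol/L; S̃_{D/U} = 0.6323/1.046 = 0.605.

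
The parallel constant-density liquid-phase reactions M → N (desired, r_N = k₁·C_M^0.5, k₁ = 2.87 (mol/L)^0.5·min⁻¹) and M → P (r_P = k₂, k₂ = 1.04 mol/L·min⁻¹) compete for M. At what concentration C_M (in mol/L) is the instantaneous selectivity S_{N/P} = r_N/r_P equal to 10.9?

15.6 mol/L

S_{N/P} = (k₁/k₂)·C_M^0.5 ⇒ C_M = (S·k₂/k₁)^(2).
= (10.9×1.04/2.87)^(2) = (3.950)^(2) = 15.6 mol/L.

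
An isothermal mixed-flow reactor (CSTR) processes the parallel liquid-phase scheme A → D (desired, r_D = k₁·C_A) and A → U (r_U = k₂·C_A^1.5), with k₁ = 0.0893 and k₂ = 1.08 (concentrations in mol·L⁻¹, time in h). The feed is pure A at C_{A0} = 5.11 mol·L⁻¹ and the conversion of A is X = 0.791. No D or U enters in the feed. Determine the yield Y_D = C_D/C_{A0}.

Exit C_A = C_{A0}(1−X) = 5.11×0.209 = 1.068 mol·L⁻¹.
A CSTR operates uniformly at the exit composition, giving r_D = 0.09537 and r_U = 1.192 (each k·C_A^n at C_A = 1.068).
Fraction of consumed A going to D: r_D/(r_D+r_U) = 0.07408.
C_D = 0.07408·C_{A0}·X = 0.07408×5.11×0.791 = 0.299 mol·L⁻¹; Y_D = C_D/C_{A0} = 0.0586.

0.0586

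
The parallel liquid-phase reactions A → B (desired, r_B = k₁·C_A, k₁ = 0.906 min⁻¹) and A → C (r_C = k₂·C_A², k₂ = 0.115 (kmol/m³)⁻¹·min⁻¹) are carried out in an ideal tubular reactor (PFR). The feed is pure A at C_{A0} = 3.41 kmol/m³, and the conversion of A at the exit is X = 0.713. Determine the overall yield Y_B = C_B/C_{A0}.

C_A = C_{A0}(1−X) = 0.9787 kmol/m³.
Along a PFR/batch, dC_B/dC_A = −r_B/(r_B+r_C) = −k₁/(k₁+k₂·C_A).
Integrating from C_{A0} to C_A: C_B = (0.906/0.115)·ln[(0.906+0.115·3.41)/(0.906+0.115·0.979)] = 7.878·ln(1.298/1.019) = 1.911 kmol/m³.
Y_B = C_B/C_{A0} = 1.911/3.41 = 0.560.

0.560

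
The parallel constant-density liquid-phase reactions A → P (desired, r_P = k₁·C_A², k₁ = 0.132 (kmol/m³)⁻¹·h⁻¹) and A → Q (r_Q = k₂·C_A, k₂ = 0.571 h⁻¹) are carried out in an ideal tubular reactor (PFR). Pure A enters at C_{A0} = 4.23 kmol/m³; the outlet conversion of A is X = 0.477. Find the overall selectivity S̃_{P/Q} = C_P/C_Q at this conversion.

C_A = C_{A0}(1−X) = 2.212 kmol/m³.
Along a PFR/batch, dC_Q/dC_A = −r_Q/(r_P+r_Q) = −k₂/(k₂+k₁·C_A).
Integrating from C_{A0} to C_A: C_Q = (0.571/0.132)·ln[(0.571+0.132·4.23)/(0.571+0.132·2.21)] = 4.326·ln(1.129/0.8630) = 1.163 kmol/m³.
Then C_P = (C_{A0}−C_A) − C_Q = 2.018 − 1.163 = 0.8542 kmol/m³.
S̃_{P/Q} = C_P/C_Q = 0.8542/1.163 = 0.734.

0.734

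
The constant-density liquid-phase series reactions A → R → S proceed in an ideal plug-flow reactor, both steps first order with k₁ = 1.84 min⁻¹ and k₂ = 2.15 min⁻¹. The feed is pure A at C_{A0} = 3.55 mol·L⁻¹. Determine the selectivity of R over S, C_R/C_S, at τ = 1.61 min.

0.146

For first-order series with pure A initially, C_R(τ) = k₁C_{A0}/(k₂−k₁)·(e^(−k₁τ) − e^(−k₂τ)).
e^(−k₁τ) = e^(−1.84×1.61) = e^(−2.962) = 0.05169; e^(−k₂τ) = e^(−3.462) = 0.03138.
C_R = 1.84×3.55/(2.15−1.84) × (0.05169−0.03138) = 21.07×0.02031 = 0.4280 mol·L⁻¹.
C_A = C_{A0}e^(−k₁τ) = 0.1835 mol·L⁻¹, so C_S = C_{A0}−C_A−C_R = 2.938 mol·L⁻¹; C_R/C_S = 0.146.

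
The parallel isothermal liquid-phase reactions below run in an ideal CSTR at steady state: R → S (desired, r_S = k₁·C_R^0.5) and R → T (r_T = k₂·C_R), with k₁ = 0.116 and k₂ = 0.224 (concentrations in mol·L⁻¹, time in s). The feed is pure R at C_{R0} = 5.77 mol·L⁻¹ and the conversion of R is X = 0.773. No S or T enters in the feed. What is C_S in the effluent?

1.39 mol·L⁻¹

Exit C_R = C_{R0}(1−X) = 5.77×0.227 = 1.310 mol·L⁻¹.
In a CSTR the entire volume is at exit conditions, so r_S = 0.116×1.310^0.5 = 0.1328 and r_T = 0.224×1.310 = 0.2934.
Fraction of consumed R going to S: r_S/(r_S+r_T) = 0.3115.
C_S = 0.3115·C_{R0}·X = 0.3115×5.77×0.773 = 1.39 mol·L⁻¹.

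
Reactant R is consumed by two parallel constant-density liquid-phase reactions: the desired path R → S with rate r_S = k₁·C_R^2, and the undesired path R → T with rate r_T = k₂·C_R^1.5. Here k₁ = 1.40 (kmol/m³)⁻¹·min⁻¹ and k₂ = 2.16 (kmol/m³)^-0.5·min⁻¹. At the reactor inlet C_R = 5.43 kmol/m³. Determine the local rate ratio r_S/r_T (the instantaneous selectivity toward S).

S_{S/T} = r_S/r_T = (k₁·C_R^2)/(k₂·C_R^1.5) = (k₁/k₂)·C_R^0.5.
= (1.40×5.430^2) / (2.16×5.430^1.5) = 41.28/27.33 = 1.51.
Since the desired path is higher order in R, keeping C_R high (PFR or concentrated feed) favours S.

1.51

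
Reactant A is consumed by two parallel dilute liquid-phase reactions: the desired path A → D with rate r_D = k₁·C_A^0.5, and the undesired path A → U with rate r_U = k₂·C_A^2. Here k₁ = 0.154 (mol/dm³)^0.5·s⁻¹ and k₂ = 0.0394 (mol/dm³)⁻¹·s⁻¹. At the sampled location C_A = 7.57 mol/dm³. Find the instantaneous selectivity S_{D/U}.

S_{D/U} = r_D/r_U = (k₁·C_A^0.5)/(k₂·C_A^2) = (k₁/k₂)·C_A^-1.5.
= (0.154×7.570^0.5) / (0.0394×7.570^2) = 0.4237/2.258 = 0.188.
The undesired path is higher order in A, so low C_A (CSTR or dilute feed) favours D.

0.188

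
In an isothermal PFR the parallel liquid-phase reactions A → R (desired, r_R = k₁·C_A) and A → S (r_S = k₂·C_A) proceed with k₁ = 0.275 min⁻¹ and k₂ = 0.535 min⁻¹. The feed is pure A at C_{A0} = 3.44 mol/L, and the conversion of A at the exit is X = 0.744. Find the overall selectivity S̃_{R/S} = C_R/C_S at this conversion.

C_A = C_{A0}(1−X) = 0.8806 mol/L.
Both paths are first order in A, so the instantaneous fraction to R is constant: dC_R/d(−C_A) = k₁/(k₁+k₂) = 0.3395.
C_R = 0.3395·(C_{A0}−C_A) = 0.3395×2.559 = 0.869 mol/L.
C_S = (C_{A0}−C_A)−C_R = 1.690 mol/L; S̃_{R/S} = 0.8689/1.690 = 0.514.

0.514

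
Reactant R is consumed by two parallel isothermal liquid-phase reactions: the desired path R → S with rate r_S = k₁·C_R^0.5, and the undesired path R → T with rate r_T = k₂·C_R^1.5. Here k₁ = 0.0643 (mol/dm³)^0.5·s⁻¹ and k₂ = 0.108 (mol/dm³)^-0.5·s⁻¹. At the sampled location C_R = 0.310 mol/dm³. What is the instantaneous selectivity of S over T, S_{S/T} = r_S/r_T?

S_{S/T} = r_S/r_T = (k₁·C_R^0.5)/(k₂·C_R^1.5) = (k₁/k₂)·C_R⁻¹.
= (0.0643×0.3100^0.5) / (0.108×0.3100^1.5) = 0.03580/0.01864 = 1.92.

1.92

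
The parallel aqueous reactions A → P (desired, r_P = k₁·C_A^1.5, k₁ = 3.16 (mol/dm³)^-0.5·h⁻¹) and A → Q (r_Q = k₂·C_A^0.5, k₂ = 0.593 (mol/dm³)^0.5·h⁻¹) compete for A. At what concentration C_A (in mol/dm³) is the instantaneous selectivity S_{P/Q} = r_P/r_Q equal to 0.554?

S_{P/Q} = (k₁/k₂)·C_A ⇒ C_A = S·k₂/k₁.
= 0.554×0.593/3.16 = 0.104 mol/dm³.

0.104 mol/dm³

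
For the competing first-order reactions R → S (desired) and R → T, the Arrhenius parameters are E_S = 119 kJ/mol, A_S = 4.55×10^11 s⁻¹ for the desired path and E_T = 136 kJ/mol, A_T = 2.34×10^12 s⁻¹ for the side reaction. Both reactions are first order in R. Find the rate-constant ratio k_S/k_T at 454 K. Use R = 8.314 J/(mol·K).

k_S/k_T = (A_S/A_T)·exp[−(E_S−E_T)/(RT)] = (A_S/A_T)·exp[(E_T−E_S)/(RT)].
(E_T−E_S)/(RT) = (136−119)×10³/(8.314×454) = 17000/3775 = 4.504.
k_S/k_T = (4.55×10^11/2.34×10^12)·exp(4.504) = 0.1944 × 90.36 = 17.6.

17.6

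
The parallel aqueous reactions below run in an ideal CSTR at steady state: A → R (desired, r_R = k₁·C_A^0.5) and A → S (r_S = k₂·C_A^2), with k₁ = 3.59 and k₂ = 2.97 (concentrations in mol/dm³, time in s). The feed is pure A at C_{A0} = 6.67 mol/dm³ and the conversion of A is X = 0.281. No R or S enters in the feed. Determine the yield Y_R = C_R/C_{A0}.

0.0290

Exit C_A = C_{A0}(1−X) = 6.67×0.719 = 4.796 mol/dm³.
A CSTR operates uniformly at the exit composition, giving r_R = 7.862 and r_S = 68.31 (each k·C_A^n at C_A = 4.796).
Fraction of consumed A going to R: r_R/(r_R+r_S) = 0.1032.
C_R = 0.1032·C_{A0}·X = 0.1032×6.67×0.281 = 0.193 mol/dm³; Y_R = C_R/C_{A0} = 0.0290.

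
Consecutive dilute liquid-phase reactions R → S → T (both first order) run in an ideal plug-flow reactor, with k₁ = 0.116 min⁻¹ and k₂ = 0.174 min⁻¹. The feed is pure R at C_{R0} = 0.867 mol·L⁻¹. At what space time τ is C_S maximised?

The intermediate peaks when r₁ = r₂, i.e. k₁e^(−k₁τ) = k₂e^(−k₂τ), giving τ_opt = ln(k₂/k₁)/(k₂−k₁).
= ln(0.174/0.116)/(0.174−0.116) = ln(1.500)/0.05800 = 0.4055/0.05800 = 6.99 min.

6.99 min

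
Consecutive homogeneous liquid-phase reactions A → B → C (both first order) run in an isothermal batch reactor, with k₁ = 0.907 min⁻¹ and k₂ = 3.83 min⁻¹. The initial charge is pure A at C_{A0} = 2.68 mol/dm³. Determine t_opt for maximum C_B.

0.493 min

The intermediate peaks when r₁ = r₂, i.e. k₁e^(−k₁t) = k₂e^(−k₂t), giving t_opt = ln(k₂/k₁)/(k₂−k₁).
= ln(3.83/0.907)/(3.83−0.907) = ln(4.223)/2.923 = 1.440/2.923 = 0.493 min.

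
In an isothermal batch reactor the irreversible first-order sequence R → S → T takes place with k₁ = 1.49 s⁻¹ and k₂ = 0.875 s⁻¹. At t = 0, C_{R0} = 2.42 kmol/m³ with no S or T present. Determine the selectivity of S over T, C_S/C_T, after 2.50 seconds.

For first-order series with pure R initially, C_S(t) = k₁C_{R0}/(k₂−k₁)·(e^(−k₁t) − e^(−k₂t)).
e^(−k₁t) = e^(−1.49×2.50) = e^(−3.725) = 0.02411; e^(−k₂t) = e^(−2.188) = 0.1122.
C_S = 1.49×2.42/(0.875−1.49) × (0.02411−0.1122) = (-5.863)×(-0.08808) = 0.5164 kmol/m³.
C_R = C_{R0}e^(−k₁t) = 0.05835 kmol/m³, so C_T = C_{R0}−C_R−C_S = 1.845 kmol/m³; C_S/C_T = 0.280.

0.280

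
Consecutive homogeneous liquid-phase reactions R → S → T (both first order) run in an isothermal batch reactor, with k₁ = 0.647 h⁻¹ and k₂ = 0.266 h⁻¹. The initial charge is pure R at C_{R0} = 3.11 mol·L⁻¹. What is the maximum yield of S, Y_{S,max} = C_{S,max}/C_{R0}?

0.538

For a first-order series the maximum intermediate yield is C_{S,max}/C_{R0} = (k₁/k₂)^[k₂/(k₂−k₁)].
= (0.647/0.266)^(0.266/(0.266−0.647)) = (2.432)^(-0.6982) = 0.5376.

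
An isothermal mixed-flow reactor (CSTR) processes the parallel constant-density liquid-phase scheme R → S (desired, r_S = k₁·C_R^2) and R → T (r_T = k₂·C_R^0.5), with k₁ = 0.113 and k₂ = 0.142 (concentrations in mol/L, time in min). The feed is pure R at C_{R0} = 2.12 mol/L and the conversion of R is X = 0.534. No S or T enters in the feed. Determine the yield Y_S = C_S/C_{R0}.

0.234

Exit C_R = C_{R0}(1−X) = 2.12×0.466 = 0.9879 mol/L.
Rates in a CSTR are evaluated at the outlet concentration: r_S = 0.113×0.9879^2 = 0.1103, r_T = 0.142×0.9879^0.5 = 0.1411.
Fraction of consumed R going to S: r_S/(r_S+r_T) = 0.4386.
C_S = 0.4386·C_{R0}·X = 0.4386×2.12×0.534 = 0.497 mol/L; Y_S = C_S/C_{R0} = 0.234.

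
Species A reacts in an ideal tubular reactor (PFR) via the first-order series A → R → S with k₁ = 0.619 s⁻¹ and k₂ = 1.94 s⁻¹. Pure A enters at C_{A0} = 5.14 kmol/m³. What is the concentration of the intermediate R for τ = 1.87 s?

0.693 kmol/m³

The intermediate concentration in a first-order A→B→C sequence is C_R = k₁C_{A0}(e^(−k₁τ) − e^(−k₂τ))/(k₂−k₁).
e^(−k₁τ) = e^(−0.619×1.87) = e^(−1.158) = 0.3143; e^(−k₂τ) = e^(−3.628) = 0.02657.
C_R = 0.619×5.14/(1.94−0.619) × (0.3143−0.02657) = 2.409×0.2877 = 0.6929 kmol/m³.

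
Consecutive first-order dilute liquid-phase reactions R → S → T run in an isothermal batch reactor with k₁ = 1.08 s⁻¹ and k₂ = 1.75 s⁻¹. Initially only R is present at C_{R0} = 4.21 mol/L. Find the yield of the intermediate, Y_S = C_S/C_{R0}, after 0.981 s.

0.269

Solving the coupled first-order balances gives C_S(t) = [k₁/(k₂−k₁)]·C_{R0}·(e^(−k₁t) − e^(−k₂t)).
e^(−k₁t) = e^(−1.08×0.981) = e^(−1.059) = 0.3466; e^(−k₂t) = e^(−1.717) = 0.1796.
C_S = 1.08×4.21/(1.75−1.08) × (0.3466−0.1796) = 6.786×0.1670 = 1.133 mol/L.
Y_S = C_S/C_{R0} = 1.133/4.21 = 0.269.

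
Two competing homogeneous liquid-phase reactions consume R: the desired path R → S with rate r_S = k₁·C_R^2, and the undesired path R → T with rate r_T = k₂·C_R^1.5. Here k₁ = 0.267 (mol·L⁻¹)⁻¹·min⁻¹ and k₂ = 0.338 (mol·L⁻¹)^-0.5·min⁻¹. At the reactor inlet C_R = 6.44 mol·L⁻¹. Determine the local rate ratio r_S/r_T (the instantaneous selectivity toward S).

2.00

S_{S/T} = r_S/r_T = (k₁·C_R^2)/(k₂·C_R^1.5) = (k₁/k₂)·C_R^0.5.
= (0.267×6.440^2) / (0.338×6.440^1.5) = 11.07/5.524 = 2.00.
Since the desired path is higher order in R, keeping C_R high (PFR or concentrated feed) favours S.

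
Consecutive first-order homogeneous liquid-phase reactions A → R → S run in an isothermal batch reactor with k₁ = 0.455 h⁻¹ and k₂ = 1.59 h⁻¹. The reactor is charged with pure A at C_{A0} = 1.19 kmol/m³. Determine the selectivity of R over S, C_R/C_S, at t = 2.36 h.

For first-order series with pure A initially, C_R(t) = k₁C_{A0}/(k₂−k₁)·(e^(−k₁t) − e^(−k₂t)).
e^(−k₁t) = e^(−0.455×2.36) = e^(−1.074) = 0.3417; e^(−k₂t) = e^(−3.752) = 0.02346.
C_R = 0.455×1.19/(1.59−0.455) × (0.3417−0.02346) = 0.4770×0.3182 = 0.1518 kmol/m³.
C_A = C_{A0}e^(−k₁t) = 0.4066 kmol/m³, so C_S = C_{A0}−C_A−C_R = 0.6315 kmol/m³; C_R/C_S = 0.240.

0.240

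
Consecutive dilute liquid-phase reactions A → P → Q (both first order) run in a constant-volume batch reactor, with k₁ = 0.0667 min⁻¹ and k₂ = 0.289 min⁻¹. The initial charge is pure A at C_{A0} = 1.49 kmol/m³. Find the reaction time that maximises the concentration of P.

6.60 min

Setting dC_P/dt = 0 gives t_opt = ln(k₂/k₁)/(k₂−k₁).
= ln(0.289/0.0667)/(0.289−0.0667) = ln(4.333)/0.2223 = 1.466/0.2223 = 6.60 min.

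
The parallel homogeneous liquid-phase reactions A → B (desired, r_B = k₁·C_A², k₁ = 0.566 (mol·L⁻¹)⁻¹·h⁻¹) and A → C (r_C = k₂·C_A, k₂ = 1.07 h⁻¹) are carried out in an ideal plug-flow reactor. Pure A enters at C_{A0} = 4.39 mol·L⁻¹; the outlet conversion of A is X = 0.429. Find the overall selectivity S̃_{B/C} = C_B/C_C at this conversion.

1.79

C_A = C_{A0}(1−X) = 2.507 mol·L⁻¹.
Along a PFR/batch, dC_C/dC_A = −r_C/(r_B+r_C) = −k₂/(k₂+k₁·C_A).
Integrating from C_{A0} to C_A: C_C = (1.07/0.566)·ln[(1.07+0.566·4.39)/(1.07+0.566·2.51)] = 1.890·ln(3.555/2.489) = 0.6739 mol·L⁻¹.
Then C_B = (C_{A0}−C_A) − C_C = 1.883 − 0.6739 = 1.209 mol·L⁻¹.
S̃_{B/C} = C_B/C_C = 1.209/0.6739 = 1.79.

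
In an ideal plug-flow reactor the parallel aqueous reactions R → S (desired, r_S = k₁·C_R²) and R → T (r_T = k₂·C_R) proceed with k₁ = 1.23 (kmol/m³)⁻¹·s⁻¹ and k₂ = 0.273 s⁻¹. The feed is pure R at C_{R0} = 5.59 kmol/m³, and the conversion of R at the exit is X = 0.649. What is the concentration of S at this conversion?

3.41 kmol/m³

C_R = C_{R0}(1−X) = 1.962 kmol/m³.
Along a PFR/batch, dC_T/dC_R = −r_T/(r_S+r_T) = −k₂/(k₂+k₁·C_R).
Integrating from C_{R0} to C_R: C_T = (0.273/1.23)·ln[(0.273+1.23·5.59)/(0.273+1.23·1.96)] = 0.2220·ln(7.149/2.686) = 0.2172 kmol/m³.
Then C_S = (C_{R0}−C_R) − C_T = 3.628 − 0.2172 = 3.411 kmol/m³.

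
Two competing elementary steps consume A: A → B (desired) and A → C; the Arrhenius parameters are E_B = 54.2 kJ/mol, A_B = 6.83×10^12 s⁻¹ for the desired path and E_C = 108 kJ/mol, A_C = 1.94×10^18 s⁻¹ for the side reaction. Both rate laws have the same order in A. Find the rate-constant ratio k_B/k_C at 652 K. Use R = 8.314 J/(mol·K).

Since both paths have the same order in A, the concentration cancels and S_{B/C} = k_B/k_C = (A_B/A_C)·exp[(E_C−E_B)/(RT)].
(E_C−E_B)/(RT) = (108−54.2)×10³/(8.314×652) = 53800/5421 = 9.925.
k_B/k_C = (6.83×10^12/1.94×10^18)·exp(9.925) = 3.521×10^-6 × 20432 = 0.0719.

0.0719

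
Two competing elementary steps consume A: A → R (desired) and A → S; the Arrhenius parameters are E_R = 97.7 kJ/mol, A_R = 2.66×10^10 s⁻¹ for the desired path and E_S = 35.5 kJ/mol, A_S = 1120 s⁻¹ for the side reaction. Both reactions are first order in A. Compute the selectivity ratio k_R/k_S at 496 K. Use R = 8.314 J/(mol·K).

6.68

With equal orders, S_{R/S} = k_R/k_S = (A_R/A_S)·exp[(E_S−E_R)/(RT)].
(E_S−E_R)/(RT) = (35.5−97.7)×10³/(8.314×496) = -62200/4124 = -15.08.
k_R/k_S = (2.66×10^10/1120)·exp(-15.08) = 2.375×10^7 × 2.814×10^-7 = 6.68.
Since E_R > E_S, raising the temperature improves selectivity toward R.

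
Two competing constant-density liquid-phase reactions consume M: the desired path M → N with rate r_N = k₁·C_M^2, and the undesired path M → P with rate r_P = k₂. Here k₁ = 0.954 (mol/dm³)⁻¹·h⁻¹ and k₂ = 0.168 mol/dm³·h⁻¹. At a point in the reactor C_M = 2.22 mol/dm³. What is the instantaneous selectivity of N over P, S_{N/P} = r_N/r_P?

28.0

S_{N/P} = r_N/r_P = (k₁·C_M^2)/(k₂) = (k₁/k₂)·C_M^2.
= (0.954×2.220^2) / (0.168) = 4.702/0.1680 = 28.0.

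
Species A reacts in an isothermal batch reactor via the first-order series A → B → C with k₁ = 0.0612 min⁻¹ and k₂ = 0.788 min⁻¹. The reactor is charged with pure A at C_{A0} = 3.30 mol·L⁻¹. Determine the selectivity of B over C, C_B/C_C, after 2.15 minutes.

The intermediate concentration in a first-order A→B→C sequence is C_B = k₁C_{A0}(e^(−k₁t) − e^(−k₂t))/(k₂−k₁).
e^(−k₁t) = e^(−0.0612×2.15) = e^(−0.1316) = 0.8767; e^(−k₂t) = e^(−1.694) = 0.1837.
C_B = 0.0612×3.30/(0.788−0.0612) × (0.8767−0.1837) = 0.2779×0.6930 = 0.1926 mol·L⁻¹.
C_A = C_{A0}e^(−k₁t) = 2.893 mol·L⁻¹, so C_C = C_{A0}−C_A−C_B = 0.2143 mol·L⁻¹; C_B/C_C = 0.899.

0.899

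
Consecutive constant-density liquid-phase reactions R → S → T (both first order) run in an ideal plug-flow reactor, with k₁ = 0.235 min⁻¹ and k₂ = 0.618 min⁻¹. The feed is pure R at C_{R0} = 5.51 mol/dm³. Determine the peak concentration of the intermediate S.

Evaluating C_S at τ_opt = ln(k₂/k₁)/(k₂−k₁) gives C_{S,max}/C_{R0} = (k₁/k₂)^[k₂/(k₂−k₁)].
= (0.235/0.618)^(0.618/(0.618−0.235)) = (0.3803)^(1.614) = 0.2101.
C_{S,max} = 0.2101×5.51 = 1.16 mol/dm³.

1.16 mol/dm³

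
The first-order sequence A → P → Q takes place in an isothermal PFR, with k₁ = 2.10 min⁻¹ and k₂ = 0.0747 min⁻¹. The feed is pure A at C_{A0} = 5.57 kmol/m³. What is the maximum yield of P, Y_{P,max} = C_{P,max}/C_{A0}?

0.884

At the optimum, C_{P,max}/C_{A0} = (k₁/k₂)^[k₂/(k₂−k₁)].
= (2.10/0.0747)^(0.0747/(0.0747−2.10)) = (28.11)^(-0.03688) = 0.8842.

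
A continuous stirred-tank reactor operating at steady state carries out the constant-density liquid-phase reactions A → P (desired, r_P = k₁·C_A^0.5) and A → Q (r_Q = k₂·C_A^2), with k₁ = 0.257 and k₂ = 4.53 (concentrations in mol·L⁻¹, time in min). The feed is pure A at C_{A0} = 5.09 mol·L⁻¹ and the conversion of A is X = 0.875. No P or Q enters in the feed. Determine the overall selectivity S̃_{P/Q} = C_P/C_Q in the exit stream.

Exit C_A = C_{A0}(1−X) = 5.09×0.125 = 0.6362 mol·L⁻¹.
A CSTR operates uniformly at the exit composition, giving r_P = 0.2050 and r_Q = 1.834 (each k·C_A^n at C_A = 0.6362).
Overall selectivity = C_P/C_Q = r_Pτ/(r_Qτ) = r_P/r_Q = 0.112.

0.112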